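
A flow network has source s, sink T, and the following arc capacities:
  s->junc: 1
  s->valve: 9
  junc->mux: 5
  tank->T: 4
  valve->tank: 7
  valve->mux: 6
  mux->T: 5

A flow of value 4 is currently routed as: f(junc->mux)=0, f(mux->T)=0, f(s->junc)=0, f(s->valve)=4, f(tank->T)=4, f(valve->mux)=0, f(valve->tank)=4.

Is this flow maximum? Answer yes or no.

Residual path s->valve->mux->T has bottleneck 5 > 0.
Pushing 5 along it raises the flow to 9, so the given flow is not maximum.

No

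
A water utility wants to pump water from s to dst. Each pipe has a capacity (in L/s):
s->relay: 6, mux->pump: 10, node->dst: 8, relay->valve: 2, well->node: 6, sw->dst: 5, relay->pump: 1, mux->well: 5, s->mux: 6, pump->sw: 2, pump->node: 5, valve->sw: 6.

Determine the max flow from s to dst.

9

Augment s->mux->well->node->dst: bottleneck 5. Total 5.
Augment s->mux->pump->node->dst: bottleneck 1. Total 6.
Augment s->relay->pump->node->dst: bottleneck 1. Total 7.
Augment s->relay->valve->sw->dst: bottleneck 2. Total 9.
No augmenting path remains in the residual graph.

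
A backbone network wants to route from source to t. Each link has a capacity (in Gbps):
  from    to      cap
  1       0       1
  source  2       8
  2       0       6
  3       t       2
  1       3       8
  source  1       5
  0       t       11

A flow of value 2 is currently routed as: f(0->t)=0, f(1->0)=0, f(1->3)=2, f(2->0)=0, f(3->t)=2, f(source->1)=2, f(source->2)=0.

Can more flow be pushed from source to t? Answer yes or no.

Yes

Residual path source->1->0->t has bottleneck 1 > 0.
Pushing 1 along it raises the flow to 3, so the given flow is not maximum.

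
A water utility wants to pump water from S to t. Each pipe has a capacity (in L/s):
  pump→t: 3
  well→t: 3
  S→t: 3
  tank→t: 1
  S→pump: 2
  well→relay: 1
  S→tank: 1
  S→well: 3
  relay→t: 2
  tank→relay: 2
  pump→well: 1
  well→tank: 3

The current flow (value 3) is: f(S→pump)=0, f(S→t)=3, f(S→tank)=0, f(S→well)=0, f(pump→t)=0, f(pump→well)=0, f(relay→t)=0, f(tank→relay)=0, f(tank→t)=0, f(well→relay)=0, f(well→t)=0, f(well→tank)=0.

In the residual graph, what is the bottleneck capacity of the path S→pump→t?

2

Residual capacities along the path: S→pump: 2, pump→t: 3.
Minimum is 2.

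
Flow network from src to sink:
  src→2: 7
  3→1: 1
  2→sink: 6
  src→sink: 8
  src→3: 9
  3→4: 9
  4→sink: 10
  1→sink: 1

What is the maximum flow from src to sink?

23

Augment src→sink: bottleneck 8. Total 8.
Augment src→2→sink: bottleneck 6. Total 14.
Augment src→3→1→sink: bottleneck 1. Total 15.
Augment src→3→4→sink: bottleneck 8. Total 23.
No augmenting path remains in the residual graph.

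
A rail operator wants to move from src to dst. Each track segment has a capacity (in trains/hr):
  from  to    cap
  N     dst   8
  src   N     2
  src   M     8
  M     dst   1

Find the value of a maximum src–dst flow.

Augment src→M→dst: bottleneck 1. Total 1.
Augment src→N→dst: bottleneck 2. Total 3.
No augmenting path remains in the residual graph.

3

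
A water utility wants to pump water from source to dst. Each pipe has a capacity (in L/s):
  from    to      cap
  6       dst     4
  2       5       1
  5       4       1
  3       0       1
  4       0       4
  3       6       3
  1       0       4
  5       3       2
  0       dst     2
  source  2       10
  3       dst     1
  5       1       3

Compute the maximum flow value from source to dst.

1

Augment source→2→5→3→dst: bottleneck 1. Total 1.
No augmenting path remains in the residual graph.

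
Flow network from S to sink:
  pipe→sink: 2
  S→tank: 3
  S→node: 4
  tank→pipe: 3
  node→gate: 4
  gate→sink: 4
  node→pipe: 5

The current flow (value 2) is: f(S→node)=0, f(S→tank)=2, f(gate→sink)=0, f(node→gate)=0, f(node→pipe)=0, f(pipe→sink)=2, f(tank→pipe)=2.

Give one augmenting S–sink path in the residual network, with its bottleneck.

S→node→gate→sink, bottleneck 4

Residual along S→node→gate→sink: S→node: 4, node→gate: 4, gate→sink: 4.
Bottleneck = min = 4.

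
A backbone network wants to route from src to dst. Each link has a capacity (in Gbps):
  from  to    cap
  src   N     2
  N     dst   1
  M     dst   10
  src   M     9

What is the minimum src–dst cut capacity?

Max flow = 10 (via 2 augmenting paths).
In the residual at optimum, the set reachable from src is {N, src}.
Cut edges: src->M (cap 9), N->dst (cap 1). Sum = 10.

10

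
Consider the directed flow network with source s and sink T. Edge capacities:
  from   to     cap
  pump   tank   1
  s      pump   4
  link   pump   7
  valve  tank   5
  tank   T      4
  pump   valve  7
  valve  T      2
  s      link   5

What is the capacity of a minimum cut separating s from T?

6

Max flow = 6 (via 4 augmenting paths).
In the residual at optimum, the set reachable from s is {link, pump, s, tank, valve}.
Cut edges: valve->T (cap 2), tank->T (cap 4). Sum = 6.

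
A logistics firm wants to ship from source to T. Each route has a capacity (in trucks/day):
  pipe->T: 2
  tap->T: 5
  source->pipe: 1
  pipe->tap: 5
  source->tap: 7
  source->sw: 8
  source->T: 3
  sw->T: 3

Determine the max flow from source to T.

12

Augment source->T: bottleneck 3. Total 3.
Augment source->sw->T: bottleneck 3. Total 6.
Augment source->pipe->T: bottleneck 1. Total 7.
Augment source->tap->T: bottleneck 5. Total 12.
No augmenting path remains in the residual graph.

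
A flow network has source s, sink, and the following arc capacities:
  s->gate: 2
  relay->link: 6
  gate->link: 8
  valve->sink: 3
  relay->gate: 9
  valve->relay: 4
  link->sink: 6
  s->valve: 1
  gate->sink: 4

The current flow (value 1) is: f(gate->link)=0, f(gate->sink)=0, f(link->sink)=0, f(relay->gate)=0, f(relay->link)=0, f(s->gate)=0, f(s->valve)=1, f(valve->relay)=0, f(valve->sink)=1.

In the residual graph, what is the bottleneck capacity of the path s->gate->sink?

2

Residual capacities along the path: s->gate: 2, gate->sink: 4.
Minimum is 2.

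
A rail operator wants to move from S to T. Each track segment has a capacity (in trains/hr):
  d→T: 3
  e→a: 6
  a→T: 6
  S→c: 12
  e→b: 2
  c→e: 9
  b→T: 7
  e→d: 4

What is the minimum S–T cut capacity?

Max flow = 9 (via 3 augmenting paths).
In the residual at optimum, the set reachable from S is {S, c}.
Cut edges: c→e (cap 9). Sum = 9.

9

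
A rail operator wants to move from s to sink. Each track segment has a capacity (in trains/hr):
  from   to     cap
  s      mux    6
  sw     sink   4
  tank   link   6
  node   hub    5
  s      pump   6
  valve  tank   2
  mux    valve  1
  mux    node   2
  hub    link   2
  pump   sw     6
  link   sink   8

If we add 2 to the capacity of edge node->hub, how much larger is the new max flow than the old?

0

Original max flow = 7.
Edge node->hub does not cross the min cut (source side {mux, pump, s, sw}), so extra capacity there cannot help.
New max flow = 7. Increase = 0.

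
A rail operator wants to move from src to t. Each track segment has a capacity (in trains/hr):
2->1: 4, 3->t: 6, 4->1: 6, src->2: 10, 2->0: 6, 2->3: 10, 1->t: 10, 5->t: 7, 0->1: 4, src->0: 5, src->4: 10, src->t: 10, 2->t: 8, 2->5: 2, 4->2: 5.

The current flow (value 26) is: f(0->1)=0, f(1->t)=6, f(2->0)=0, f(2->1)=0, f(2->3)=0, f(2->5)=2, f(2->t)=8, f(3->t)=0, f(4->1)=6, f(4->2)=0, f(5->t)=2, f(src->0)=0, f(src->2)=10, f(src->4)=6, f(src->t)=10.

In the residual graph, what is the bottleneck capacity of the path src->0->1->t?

4

Residual capacities along the path: src->0: 5, 0->1: 4, 1->t: 4.
Minimum is 4.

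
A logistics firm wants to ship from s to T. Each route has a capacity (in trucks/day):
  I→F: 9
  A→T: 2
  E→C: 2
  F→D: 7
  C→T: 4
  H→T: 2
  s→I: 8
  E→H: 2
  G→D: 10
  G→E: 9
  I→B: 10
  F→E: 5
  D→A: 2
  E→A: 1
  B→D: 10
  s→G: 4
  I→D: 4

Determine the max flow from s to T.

6

Augment s→I→D→A→T: bottleneck 2. Total 2.
Augment s→G→E→C→T: bottleneck 2. Total 4.
Augment s→G→E→H→T: bottleneck 2. Total 6.
No augmenting path remains in the residual graph.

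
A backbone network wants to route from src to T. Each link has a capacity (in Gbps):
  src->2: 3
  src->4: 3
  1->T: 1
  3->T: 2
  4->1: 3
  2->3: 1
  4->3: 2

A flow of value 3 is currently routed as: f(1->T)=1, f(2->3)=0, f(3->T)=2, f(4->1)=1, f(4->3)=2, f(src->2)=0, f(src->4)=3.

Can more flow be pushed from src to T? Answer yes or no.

No

Residual reachable from src: {1, 2, 3, 4, src}; T is not reachable.
Saturated cut: 1->T, 3->T with total capacity 3 = current flow value. Flow is maximum.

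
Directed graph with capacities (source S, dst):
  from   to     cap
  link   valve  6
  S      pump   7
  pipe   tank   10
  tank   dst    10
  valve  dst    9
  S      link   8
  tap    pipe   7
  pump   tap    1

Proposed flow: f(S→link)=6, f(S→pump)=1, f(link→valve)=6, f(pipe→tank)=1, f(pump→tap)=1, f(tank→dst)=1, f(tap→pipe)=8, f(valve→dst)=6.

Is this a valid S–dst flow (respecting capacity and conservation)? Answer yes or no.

No

Capacity violated on tap→pipe: flow 8 > capacity 7.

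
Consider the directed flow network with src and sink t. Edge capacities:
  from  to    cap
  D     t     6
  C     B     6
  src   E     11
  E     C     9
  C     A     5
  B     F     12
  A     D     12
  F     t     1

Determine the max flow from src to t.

Augment src->E->C->B->F->t: bottleneck 1. Total 1.
Augment src->E->C->A->D->t: bottleneck 5. Total 6.
No augmenting path remains in the residual graph.

6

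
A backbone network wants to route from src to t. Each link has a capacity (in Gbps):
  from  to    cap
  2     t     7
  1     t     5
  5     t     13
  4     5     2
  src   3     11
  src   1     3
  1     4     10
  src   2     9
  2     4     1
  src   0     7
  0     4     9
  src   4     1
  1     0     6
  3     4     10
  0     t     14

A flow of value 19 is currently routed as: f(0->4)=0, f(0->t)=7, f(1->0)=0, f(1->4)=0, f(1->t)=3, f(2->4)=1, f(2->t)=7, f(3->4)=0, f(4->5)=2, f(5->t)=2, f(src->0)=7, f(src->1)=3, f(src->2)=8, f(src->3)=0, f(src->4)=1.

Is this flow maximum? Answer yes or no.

Yes

Residual reachable from src: {2, 3, 4, src}; t is not reachable.
Saturated cut: src->1, src->0, 2->t, 4->5 with total capacity 19 = current flow value. Flow is maximum.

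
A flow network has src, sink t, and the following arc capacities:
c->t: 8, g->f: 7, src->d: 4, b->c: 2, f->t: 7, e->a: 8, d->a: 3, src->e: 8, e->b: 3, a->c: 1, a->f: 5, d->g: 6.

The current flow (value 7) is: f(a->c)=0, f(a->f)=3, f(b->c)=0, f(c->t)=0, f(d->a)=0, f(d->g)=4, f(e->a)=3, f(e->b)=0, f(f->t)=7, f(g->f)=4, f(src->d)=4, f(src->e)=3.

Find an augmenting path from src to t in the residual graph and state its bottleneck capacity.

src->e->a->c->t, bottleneck 1

Residual along src->e->a->c->t: src->e: 5, e->a: 5, a->c: 1, c->t: 8.
Bottleneck = min = 1.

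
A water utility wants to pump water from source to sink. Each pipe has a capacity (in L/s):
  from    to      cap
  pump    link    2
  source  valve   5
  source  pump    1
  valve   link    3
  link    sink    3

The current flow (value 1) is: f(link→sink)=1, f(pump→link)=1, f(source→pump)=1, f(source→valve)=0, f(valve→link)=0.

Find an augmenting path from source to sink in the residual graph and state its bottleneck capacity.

Residual along source→valve→link→sink: source→valve: 5, valve→link: 3, link→sink: 2.
Bottleneck = min = 2.

source→valve→link→sink, bottleneck 2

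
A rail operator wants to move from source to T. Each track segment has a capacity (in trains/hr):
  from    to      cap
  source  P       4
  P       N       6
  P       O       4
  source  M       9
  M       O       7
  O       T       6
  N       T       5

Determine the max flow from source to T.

10

Augment source->M->O->T: bottleneck 6. Total 6.
Augment source->P->N->T: bottleneck 4. Total 10.
No augmenting path remains in the residual graph.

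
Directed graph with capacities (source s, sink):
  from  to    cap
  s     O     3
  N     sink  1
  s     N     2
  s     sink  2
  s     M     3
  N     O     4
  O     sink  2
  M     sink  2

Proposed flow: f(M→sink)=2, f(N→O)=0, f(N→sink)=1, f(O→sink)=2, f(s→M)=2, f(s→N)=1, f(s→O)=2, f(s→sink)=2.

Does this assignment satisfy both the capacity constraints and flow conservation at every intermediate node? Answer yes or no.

Yes

Every edge has 0 ≤ f(e) ≤ cap(e).
At each intermediate node, inflow equals outflow.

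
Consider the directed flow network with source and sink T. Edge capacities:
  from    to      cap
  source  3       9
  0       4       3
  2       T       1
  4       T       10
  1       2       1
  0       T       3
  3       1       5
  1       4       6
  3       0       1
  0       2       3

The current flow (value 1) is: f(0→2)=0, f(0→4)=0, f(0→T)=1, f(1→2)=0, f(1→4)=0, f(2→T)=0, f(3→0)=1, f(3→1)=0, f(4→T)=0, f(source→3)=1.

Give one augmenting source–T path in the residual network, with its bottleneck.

Residual along source→3→1→4→T: source→3: 8, 3→1: 5, 1→4: 6, 4→T: 10.
Bottleneck = min = 5.

source→3→1→4→T, bottleneck 5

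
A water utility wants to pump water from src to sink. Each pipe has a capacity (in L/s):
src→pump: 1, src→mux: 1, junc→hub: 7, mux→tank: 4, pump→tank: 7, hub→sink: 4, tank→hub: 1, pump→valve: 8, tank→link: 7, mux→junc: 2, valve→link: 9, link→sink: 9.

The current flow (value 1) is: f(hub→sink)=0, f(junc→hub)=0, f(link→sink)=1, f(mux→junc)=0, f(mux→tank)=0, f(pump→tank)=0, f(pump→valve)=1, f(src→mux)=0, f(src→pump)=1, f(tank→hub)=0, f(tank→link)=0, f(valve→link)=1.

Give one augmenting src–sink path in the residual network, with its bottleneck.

src→mux→tank→link→sink, bottleneck 1

Residual along src→mux→tank→link→sink: src→mux: 1, mux→tank: 4, tank→link: 7, link→sink: 8.
Bottleneck = min = 1.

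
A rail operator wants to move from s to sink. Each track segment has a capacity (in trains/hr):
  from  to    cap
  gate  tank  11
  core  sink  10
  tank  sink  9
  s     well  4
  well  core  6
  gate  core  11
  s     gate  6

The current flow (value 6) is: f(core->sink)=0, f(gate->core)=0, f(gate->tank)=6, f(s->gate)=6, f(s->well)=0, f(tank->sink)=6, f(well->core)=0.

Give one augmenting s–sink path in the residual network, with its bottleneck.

s->well->core->sink, bottleneck 4

Residual along s->well->core->sink: s->well: 4, well->core: 6, core->sink: 10.
Bottleneck = min = 4.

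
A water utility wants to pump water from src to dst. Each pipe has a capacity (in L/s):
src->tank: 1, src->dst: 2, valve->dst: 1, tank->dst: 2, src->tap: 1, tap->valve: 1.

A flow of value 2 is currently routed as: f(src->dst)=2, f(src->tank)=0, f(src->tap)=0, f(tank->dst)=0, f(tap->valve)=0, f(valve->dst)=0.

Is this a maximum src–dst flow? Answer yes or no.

Residual path src->tank->dst has bottleneck 1 > 0.
Pushing 1 along it raises the flow to 3, so the given flow is not maximum.

No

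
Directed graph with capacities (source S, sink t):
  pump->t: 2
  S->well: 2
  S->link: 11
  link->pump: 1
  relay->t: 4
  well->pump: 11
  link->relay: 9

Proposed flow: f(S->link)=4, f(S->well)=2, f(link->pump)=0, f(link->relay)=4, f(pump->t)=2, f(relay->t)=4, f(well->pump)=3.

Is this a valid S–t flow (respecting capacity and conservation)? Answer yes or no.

Conservation fails at well: inflow 2 ≠ outflow 3.

No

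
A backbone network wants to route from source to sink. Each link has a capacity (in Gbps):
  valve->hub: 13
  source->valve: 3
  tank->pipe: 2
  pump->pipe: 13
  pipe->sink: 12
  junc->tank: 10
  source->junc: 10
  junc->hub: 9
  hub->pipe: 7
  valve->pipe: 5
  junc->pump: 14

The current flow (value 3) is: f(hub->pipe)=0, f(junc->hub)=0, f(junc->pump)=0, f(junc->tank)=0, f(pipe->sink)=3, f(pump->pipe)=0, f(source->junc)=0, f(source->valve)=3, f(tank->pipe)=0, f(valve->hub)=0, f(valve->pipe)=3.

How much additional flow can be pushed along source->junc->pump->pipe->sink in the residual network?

9

Residual capacities along the path: source->junc: 10, junc->pump: 14, pump->pipe: 13, pipe->sink: 9.
Minimum is 9.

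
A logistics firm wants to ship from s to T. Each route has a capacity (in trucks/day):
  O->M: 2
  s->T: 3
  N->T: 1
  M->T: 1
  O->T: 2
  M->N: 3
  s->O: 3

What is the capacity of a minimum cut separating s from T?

Max flow = 6 (via 3 augmenting paths).
In the residual at optimum, the set reachable from s is {s}.
Cut edges: s->O (cap 3), s->T (cap 3). Sum = 6.

6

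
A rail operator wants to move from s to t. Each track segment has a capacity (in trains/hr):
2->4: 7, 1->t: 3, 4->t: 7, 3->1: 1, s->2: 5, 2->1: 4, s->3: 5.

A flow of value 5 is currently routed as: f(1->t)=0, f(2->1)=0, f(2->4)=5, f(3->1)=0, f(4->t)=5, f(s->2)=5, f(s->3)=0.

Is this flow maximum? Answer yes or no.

No

Residual path s->3->1->t has bottleneck 1 > 0.
Pushing 1 along it raises the flow to 6, so the given flow is not maximum.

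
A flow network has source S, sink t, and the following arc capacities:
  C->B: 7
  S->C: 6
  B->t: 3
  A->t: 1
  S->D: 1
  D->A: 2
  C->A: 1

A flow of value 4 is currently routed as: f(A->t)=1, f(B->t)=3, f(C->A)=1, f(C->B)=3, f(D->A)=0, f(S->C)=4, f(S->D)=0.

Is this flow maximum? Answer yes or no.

Residual reachable from S: {A, B, C, D, S}; t is not reachable.
Saturated cut: B->t, A->t with total capacity 4 = current flow value. Flow is maximum.

Yes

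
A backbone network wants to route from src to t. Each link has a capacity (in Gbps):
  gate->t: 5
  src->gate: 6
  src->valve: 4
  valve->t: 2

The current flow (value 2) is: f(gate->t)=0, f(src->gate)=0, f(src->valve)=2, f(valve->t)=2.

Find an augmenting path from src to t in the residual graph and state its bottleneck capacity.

Residual along src->gate->t: src->gate: 6, gate->t: 5.
Bottleneck = min = 5.

src->gate->t, bottleneck 5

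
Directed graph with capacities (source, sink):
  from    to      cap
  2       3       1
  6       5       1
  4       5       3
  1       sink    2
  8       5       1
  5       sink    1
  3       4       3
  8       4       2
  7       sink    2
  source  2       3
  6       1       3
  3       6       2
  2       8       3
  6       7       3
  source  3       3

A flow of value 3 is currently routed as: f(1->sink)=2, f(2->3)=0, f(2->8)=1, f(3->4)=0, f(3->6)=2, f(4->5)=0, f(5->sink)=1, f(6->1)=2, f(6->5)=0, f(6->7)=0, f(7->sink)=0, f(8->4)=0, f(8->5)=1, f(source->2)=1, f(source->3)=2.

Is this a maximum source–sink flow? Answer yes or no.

Yes

Residual reachable from source: {2, 3, 4, 5, 8, source}; sink is not reachable.
Saturated cut: 3->6, 5->sink with total capacity 3 = current flow value. Flow is maximum.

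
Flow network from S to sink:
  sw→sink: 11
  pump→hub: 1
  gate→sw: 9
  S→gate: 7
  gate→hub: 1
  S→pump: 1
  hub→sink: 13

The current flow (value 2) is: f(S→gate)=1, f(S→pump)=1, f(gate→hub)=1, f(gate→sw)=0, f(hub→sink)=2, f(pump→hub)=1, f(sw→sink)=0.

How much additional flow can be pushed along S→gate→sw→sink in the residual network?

Residual capacities along the path: S→gate: 6, gate→sw: 9, sw→sink: 11.
Minimum is 6.

6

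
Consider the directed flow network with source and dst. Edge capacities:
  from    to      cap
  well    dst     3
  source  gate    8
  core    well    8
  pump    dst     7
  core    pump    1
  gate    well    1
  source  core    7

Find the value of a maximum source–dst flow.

Augment source->core->pump->dst: bottleneck 1. Total 1.
Augment source->core->well->dst: bottleneck 3. Total 4.
No augmenting path remains in the residual graph.

4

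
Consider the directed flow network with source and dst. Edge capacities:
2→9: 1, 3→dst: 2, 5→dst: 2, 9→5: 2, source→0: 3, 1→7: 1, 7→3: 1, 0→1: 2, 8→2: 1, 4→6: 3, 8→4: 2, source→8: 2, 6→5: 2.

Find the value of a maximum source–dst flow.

3

Augment source→8→4→6→5→dst: bottleneck 2. Total 2.
Augment source→0→1→7→3→dst: bottleneck 1. Total 3.
No augmenting path remains in the residual graph.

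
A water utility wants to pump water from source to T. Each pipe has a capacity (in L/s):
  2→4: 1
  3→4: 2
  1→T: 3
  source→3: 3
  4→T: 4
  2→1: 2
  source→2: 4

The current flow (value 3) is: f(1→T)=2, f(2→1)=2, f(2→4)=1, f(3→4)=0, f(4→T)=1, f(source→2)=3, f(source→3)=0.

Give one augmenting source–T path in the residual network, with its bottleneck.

Residual along source→3→4→T: source→3: 3, 3→4: 2, 4→T: 3.
Bottleneck = min = 2.

source→3→4→T, bottleneck 2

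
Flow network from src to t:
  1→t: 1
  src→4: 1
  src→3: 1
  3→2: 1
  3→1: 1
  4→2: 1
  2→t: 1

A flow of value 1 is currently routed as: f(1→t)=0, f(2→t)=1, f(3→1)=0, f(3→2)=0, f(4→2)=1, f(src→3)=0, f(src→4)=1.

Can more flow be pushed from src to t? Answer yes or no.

Yes

Residual path src→3→1→t has bottleneck 1 > 0.
Pushing 1 along it raises the flow to 2, so the given flow is not maximum.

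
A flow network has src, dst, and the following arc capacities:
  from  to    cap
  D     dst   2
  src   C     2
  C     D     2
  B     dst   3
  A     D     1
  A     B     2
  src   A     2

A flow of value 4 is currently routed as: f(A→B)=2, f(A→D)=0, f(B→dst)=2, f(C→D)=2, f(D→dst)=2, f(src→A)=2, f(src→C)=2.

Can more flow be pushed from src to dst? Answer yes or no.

Residual reachable from src: {src}; dst is not reachable.
Saturated cut: src→C, src→A with total capacity 4 = current flow value. Flow is maximum.

No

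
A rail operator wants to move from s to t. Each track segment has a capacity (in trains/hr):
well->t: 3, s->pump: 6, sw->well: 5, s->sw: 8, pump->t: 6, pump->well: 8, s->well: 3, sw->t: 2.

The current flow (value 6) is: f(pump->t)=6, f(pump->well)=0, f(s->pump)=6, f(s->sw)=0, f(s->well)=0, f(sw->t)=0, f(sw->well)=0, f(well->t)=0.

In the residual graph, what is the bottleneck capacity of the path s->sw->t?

Residual capacities along the path: s->sw: 8, sw->t: 2.
Minimum is 2.

2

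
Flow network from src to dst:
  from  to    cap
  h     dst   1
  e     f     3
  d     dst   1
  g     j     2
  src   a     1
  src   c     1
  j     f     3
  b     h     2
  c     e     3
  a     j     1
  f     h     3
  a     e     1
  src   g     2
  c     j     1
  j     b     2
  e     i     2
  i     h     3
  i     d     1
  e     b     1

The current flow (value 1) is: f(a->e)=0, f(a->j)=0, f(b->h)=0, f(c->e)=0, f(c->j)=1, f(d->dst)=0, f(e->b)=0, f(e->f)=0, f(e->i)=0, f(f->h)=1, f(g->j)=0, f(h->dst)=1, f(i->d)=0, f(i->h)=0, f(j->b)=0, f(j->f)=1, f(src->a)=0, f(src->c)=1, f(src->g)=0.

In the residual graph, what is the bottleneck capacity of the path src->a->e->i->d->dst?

Residual capacities along the path: src->a: 1, a->e: 1, e->i: 2, i->d: 1, d->dst: 1.
Minimum is 1.

1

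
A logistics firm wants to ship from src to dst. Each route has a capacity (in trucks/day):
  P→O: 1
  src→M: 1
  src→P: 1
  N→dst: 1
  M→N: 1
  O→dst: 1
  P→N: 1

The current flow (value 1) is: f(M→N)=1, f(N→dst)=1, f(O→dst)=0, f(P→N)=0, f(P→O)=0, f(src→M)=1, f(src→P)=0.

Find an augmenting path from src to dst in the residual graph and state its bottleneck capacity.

Residual along src→P→O→dst: src→P: 1, P→O: 1, O→dst: 1.
Bottleneck = min = 1.

src→P→O→dst, bottleneck 1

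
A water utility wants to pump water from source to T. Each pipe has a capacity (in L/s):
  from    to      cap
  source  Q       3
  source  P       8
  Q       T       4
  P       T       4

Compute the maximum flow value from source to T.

Augment source→Q→T: bottleneck 3. Total 3.
Augment source→P→T: bottleneck 4. Total 7.
No augmenting path remains in the residual graph.

7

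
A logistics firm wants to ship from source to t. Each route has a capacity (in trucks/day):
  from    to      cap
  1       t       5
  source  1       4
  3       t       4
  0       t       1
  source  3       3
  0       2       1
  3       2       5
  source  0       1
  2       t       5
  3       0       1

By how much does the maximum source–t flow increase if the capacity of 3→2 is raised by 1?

0

Original max flow = 8.
Edge 3→2 does not cross the min cut (source side {source}), so extra capacity there cannot help.
New max flow = 8. Increase = 0.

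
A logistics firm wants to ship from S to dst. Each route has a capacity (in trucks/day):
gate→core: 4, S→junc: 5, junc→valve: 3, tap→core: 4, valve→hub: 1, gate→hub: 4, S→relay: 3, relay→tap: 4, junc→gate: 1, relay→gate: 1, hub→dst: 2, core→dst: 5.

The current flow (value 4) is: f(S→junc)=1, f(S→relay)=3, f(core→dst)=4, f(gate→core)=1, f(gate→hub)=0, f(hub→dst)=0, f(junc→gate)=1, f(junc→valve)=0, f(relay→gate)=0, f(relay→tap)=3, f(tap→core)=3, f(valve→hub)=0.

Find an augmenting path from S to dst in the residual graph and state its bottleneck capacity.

Residual along S→junc→valve→hub→dst: S→junc: 4, junc→valve: 3, valve→hub: 1, hub→dst: 2.
Bottleneck = min = 1.

S→junc→valve→hub→dst, bottleneck 1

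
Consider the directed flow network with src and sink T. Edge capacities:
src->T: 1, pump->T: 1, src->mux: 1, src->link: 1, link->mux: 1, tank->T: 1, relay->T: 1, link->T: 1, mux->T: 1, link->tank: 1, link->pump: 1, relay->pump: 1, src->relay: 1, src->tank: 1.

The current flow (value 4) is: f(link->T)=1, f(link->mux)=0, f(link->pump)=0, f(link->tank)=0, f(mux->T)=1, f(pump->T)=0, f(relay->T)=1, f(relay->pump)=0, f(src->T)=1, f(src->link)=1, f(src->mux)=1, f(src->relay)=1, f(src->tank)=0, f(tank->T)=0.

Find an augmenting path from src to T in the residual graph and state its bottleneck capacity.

Residual along src->tank->T: src->tank: 1, tank->T: 1.
Bottleneck = min = 1.

src->tank->T, bottleneck 1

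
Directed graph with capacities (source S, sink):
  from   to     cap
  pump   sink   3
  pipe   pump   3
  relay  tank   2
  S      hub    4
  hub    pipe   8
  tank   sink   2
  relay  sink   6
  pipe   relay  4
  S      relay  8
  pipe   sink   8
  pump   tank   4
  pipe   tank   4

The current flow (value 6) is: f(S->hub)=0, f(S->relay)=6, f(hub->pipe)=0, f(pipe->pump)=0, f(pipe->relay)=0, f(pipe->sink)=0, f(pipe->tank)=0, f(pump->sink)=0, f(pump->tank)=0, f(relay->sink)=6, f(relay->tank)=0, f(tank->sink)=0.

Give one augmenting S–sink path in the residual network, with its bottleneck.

S->hub->pipe->sink, bottleneck 4

Residual along S->hub->pipe->sink: S->hub: 4, hub->pipe: 8, pipe->sink: 8.
Bottleneck = min = 4.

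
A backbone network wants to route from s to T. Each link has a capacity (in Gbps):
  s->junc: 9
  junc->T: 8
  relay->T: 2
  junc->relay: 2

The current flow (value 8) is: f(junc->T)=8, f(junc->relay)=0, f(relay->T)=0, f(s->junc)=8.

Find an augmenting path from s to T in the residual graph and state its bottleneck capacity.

s->junc->relay->T, bottleneck 1

Residual along s->junc->relay->T: s->junc: 1, junc->relay: 2, relay->T: 2.
Bottleneck = min = 1.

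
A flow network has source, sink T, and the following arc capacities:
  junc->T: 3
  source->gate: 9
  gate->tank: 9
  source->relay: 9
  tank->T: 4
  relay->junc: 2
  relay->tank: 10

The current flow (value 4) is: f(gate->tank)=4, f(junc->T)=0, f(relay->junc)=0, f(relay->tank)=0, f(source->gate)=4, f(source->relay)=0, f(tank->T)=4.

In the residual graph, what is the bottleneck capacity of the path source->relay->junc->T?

2

Residual capacities along the path: source->relay: 9, relay->junc: 2, junc->T: 3.
Minimum is 2.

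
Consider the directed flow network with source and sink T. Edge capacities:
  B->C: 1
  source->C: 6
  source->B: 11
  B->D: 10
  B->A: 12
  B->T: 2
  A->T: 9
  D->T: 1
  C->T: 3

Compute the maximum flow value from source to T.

Augment source->B->T: bottleneck 2. Total 2.
Augment source->C->T: bottleneck 3. Total 5.
Augment source->B->A->T: bottleneck 9. Total 14.
No augmenting path remains in the residual graph.

14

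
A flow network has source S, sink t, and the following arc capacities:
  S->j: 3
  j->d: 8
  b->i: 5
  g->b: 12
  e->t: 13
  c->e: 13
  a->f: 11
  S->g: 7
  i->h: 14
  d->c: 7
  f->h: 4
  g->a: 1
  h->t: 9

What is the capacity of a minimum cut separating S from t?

Max flow = 9 (via 3 augmenting paths).
In the residual at optimum, the set reachable from S is {S, b, g}.
Cut edges: b->i (cap 5), g->a (cap 1), S->j (cap 3). Sum = 9.

9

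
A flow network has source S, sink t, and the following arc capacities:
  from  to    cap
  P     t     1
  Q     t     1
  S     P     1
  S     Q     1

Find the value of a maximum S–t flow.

2

Augment S→P→t: bottleneck 1. Total 1.
Augment S→Q→t: bottleneck 1. Total 2.
No augmenting path remains in the residual graph.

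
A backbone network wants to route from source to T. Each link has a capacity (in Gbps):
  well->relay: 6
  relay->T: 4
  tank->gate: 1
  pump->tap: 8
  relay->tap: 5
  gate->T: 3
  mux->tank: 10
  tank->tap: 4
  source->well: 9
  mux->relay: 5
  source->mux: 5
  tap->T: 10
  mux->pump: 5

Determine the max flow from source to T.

11

Augment source->well->relay->T: bottleneck 4. Total 4.
Augment source->well->relay->tap->T: bottleneck 2. Total 6.
Augment source->mux->pump->tap->T: bottleneck 5. Total 11.
No augmenting path remains in the residual graph.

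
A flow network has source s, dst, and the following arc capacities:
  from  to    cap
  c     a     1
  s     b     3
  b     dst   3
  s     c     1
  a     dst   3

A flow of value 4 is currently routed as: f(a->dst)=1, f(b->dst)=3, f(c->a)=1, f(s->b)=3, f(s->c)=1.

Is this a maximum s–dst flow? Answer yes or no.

Residual reachable from s: {s}; dst is not reachable.
Saturated cut: s->c, s->b with total capacity 4 = current flow value. Flow is maximum.

Yes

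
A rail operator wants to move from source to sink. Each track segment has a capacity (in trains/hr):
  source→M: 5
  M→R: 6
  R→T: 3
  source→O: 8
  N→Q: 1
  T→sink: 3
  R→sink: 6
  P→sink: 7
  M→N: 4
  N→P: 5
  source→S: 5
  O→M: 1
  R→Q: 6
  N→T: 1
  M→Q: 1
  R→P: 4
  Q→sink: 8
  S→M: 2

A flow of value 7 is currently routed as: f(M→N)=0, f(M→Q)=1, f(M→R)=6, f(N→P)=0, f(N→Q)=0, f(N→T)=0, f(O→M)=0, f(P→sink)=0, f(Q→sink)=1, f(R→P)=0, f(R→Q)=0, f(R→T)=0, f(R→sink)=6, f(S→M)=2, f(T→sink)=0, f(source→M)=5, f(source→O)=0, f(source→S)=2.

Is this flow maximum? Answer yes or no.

Residual path source→O→M→N→P→sink has bottleneck 1 > 0.
Pushing 1 along it raises the flow to 8, so the given flow is not maximum.

No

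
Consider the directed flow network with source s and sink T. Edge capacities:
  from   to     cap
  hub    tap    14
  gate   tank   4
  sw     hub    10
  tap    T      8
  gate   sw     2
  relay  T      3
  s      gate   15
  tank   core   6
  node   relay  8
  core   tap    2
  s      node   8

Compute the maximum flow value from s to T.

Augment s->node->relay->T: bottleneck 3. Total 3.
Augment s->gate->sw->hub->tap->T: bottleneck 2. Total 5.
Augment s->gate->tank->core->tap->T: bottleneck 2. Total 7.
No augmenting path remains in the residual graph.

7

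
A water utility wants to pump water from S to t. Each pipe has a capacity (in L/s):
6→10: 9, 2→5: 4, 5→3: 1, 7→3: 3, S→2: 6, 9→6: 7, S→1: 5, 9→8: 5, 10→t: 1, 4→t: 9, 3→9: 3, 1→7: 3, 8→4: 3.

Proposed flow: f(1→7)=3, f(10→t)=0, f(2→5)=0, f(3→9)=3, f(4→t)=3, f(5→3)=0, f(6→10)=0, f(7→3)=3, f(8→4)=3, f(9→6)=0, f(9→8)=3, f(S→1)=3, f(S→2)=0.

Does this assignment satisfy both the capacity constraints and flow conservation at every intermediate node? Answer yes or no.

Yes

Every edge has 0 ≤ f(e) ≤ cap(e).
At each intermediate node, inflow equals outflow.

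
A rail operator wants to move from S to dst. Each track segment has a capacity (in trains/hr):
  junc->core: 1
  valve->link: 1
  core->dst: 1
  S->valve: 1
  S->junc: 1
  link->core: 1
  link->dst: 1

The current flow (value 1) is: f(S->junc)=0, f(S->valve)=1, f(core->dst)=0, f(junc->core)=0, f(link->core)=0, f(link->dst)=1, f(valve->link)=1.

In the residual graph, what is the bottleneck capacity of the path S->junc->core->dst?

Residual capacities along the path: S->junc: 1, junc->core: 1, core->dst: 1.
Minimum is 1.

1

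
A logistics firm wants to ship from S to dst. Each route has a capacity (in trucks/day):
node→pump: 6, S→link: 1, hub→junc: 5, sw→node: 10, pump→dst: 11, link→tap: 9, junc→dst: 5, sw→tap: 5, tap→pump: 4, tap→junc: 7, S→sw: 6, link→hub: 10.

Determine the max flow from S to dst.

7

Augment S→sw→node→pump→dst: bottleneck 6. Total 6.
Augment S→link→tap→pump→dst: bottleneck 1. Total 7.
No augmenting path remains in the residual graph.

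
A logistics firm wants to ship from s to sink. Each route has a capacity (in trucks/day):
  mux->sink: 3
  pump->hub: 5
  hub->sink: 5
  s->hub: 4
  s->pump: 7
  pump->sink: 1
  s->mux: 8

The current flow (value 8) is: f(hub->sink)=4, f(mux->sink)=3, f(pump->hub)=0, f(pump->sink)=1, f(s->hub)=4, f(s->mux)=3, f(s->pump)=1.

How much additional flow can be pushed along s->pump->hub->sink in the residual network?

1

Residual capacities along the path: s->pump: 6, pump->hub: 5, hub->sink: 1.
Minimum is 1.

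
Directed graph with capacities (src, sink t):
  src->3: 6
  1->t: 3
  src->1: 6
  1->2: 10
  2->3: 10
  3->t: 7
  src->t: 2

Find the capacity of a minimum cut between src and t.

12

Max flow = 12 (via 4 augmenting paths).
In the residual at optimum, the set reachable from src is {1, 2, 3, src}.
Cut edges: src->t (cap 2), 1->t (cap 3), 3->t (cap 7). Sum = 12.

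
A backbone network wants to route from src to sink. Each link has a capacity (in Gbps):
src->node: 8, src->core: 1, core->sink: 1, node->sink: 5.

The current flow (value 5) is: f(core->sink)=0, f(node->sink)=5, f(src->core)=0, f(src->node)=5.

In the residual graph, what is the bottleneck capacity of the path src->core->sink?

Residual capacities along the path: src->core: 1, core->sink: 1.
Minimum is 1.

1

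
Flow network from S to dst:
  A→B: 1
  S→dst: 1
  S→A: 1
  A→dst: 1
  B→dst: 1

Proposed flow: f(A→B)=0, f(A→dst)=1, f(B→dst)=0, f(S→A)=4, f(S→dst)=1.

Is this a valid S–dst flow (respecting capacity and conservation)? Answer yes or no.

Capacity violated on S→A: flow 4 > capacity 1.

No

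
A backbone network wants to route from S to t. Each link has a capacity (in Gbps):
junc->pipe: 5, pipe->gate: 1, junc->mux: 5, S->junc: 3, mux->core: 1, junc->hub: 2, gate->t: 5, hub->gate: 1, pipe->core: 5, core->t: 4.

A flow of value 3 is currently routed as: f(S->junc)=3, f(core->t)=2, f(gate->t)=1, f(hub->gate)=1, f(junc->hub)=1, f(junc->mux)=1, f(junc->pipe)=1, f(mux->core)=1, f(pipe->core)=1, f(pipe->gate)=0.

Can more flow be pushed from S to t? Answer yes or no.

No

Residual reachable from S: {S}; t is not reachable.
Saturated cut: S->junc with total capacity 3 = current flow value. Flow is maximum.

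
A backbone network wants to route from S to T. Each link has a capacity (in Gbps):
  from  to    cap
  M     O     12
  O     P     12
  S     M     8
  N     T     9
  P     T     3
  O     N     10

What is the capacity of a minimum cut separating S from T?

Max flow = 8 (via 2 augmenting paths).
In the residual at optimum, the set reachable from S is {S}.
Cut edges: S→M (cap 8). Sum = 8.

8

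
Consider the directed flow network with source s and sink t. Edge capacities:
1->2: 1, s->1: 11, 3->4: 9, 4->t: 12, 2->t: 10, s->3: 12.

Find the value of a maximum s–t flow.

10

Augment s->3->4->t: bottleneck 9. Total 9.
Augment s->1->2->t: bottleneck 1. Total 10.
No augmenting path remains in the residual graph.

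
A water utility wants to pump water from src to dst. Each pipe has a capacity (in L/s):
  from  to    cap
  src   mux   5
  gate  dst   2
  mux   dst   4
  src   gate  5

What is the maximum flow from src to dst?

6

Augment src->mux->dst: bottleneck 4. Total 4.
Augment src->gate->dst: bottleneck 2. Total 6.
No augmenting path remains in the residual graph.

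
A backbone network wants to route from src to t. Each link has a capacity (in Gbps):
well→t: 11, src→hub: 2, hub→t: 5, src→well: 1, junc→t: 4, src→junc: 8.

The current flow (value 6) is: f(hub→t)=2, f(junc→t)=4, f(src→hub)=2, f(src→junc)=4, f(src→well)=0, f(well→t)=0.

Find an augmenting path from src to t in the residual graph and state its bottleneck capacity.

src→well→t, bottleneck 1

Residual along src→well→t: src→well: 1, well→t: 11.
Bottleneck = min = 1.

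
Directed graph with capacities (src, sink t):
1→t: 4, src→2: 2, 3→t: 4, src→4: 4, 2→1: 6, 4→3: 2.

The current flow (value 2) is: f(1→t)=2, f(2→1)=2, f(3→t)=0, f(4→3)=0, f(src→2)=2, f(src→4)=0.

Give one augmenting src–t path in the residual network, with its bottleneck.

Residual along src→4→3→t: src→4: 4, 4→3: 2, 3→t: 4.
Bottleneck = min = 2.

src→4→3→t, bottleneck 2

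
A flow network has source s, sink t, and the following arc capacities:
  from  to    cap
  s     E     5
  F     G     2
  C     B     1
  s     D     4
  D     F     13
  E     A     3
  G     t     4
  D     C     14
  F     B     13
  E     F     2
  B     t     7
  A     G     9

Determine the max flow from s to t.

9

Augment s→E→A→G→t: bottleneck 3. Total 3.
Augment s→E→F→G→t: bottleneck 1. Total 4.
Augment s→E→F→B→t: bottleneck 1. Total 5.
Augment s→D→F→B→t: bottleneck 4. Total 9.
No augmenting path remains in the residual graph.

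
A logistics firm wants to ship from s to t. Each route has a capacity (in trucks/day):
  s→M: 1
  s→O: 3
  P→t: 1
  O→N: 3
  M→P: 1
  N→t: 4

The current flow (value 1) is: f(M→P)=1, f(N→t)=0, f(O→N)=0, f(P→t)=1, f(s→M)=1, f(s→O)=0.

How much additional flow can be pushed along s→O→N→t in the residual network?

Residual capacities along the path: s→O: 3, O→N: 3, N→t: 4.
Minimum is 3.

3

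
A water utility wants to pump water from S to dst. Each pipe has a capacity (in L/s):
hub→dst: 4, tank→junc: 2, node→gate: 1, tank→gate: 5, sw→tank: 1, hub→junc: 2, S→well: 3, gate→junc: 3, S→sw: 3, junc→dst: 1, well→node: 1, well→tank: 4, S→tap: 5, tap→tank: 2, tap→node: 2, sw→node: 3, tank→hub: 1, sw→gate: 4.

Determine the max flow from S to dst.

2

Augment S→tap→tank→hub→dst: bottleneck 1. Total 1.
Augment S→tap→tank→junc→dst: bottleneck 1. Total 2.
No augmenting path remains in the residual graph.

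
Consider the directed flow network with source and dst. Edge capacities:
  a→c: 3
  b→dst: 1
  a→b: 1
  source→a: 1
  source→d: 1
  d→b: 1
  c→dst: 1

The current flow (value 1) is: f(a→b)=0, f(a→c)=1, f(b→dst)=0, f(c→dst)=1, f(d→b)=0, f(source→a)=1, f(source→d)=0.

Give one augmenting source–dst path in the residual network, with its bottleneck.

source→d→b→dst, bottleneck 1

Residual along source→d→b→dst: source→d: 1, d→b: 1, b→dst: 1.
Bottleneck = min = 1.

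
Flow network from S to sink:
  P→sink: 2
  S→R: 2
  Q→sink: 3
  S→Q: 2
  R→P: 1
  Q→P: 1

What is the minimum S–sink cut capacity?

Max flow = 3 (via 2 augmenting paths).
In the residual at optimum, the set reachable from S is {R, S}.
Cut edges: S→Q (cap 2), R→P (cap 1). Sum = 3.

3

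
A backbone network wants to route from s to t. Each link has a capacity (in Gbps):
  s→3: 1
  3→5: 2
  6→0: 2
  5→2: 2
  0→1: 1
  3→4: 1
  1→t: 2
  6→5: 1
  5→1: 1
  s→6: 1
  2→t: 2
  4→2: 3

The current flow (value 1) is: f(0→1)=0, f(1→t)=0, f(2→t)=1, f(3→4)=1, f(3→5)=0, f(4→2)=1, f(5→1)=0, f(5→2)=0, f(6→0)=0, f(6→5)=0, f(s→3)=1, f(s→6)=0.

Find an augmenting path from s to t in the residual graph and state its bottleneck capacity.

s→6→5→2→t, bottleneck 1

Residual along s→6→5→2→t: s→6: 1, 6→5: 1, 5→2: 2, 2→t: 1.
Bottleneck = min = 1.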